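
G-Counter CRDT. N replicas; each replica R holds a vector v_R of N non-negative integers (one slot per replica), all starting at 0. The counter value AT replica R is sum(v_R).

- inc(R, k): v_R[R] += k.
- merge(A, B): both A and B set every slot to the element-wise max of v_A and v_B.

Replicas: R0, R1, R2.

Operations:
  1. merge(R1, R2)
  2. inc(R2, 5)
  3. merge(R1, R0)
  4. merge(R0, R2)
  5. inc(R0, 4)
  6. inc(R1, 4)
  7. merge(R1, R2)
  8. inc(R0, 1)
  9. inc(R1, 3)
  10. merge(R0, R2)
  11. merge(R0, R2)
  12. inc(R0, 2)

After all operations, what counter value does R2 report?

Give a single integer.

Answer: 14

Derivation:
Op 1: merge R1<->R2 -> R1=(0,0,0) R2=(0,0,0)
Op 2: inc R2 by 5 -> R2=(0,0,5) value=5
Op 3: merge R1<->R0 -> R1=(0,0,0) R0=(0,0,0)
Op 4: merge R0<->R2 -> R0=(0,0,5) R2=(0,0,5)
Op 5: inc R0 by 4 -> R0=(4,0,5) value=9
Op 6: inc R1 by 4 -> R1=(0,4,0) value=4
Op 7: merge R1<->R2 -> R1=(0,4,5) R2=(0,4,5)
Op 8: inc R0 by 1 -> R0=(5,0,5) value=10
Op 9: inc R1 by 3 -> R1=(0,7,5) value=12
Op 10: merge R0<->R2 -> R0=(5,4,5) R2=(5,4,5)
Op 11: merge R0<->R2 -> R0=(5,4,5) R2=(5,4,5)
Op 12: inc R0 by 2 -> R0=(7,4,5) value=16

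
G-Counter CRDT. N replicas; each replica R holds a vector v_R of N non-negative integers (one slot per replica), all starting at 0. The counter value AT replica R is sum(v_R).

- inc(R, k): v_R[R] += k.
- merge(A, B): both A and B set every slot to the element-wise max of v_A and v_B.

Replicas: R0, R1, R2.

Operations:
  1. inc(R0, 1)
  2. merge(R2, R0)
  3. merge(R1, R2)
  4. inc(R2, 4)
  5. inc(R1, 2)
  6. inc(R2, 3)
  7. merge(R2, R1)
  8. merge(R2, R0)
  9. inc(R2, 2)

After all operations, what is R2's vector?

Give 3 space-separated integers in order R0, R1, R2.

Answer: 1 2 9

Derivation:
Op 1: inc R0 by 1 -> R0=(1,0,0) value=1
Op 2: merge R2<->R0 -> R2=(1,0,0) R0=(1,0,0)
Op 3: merge R1<->R2 -> R1=(1,0,0) R2=(1,0,0)
Op 4: inc R2 by 4 -> R2=(1,0,4) value=5
Op 5: inc R1 by 2 -> R1=(1,2,0) value=3
Op 6: inc R2 by 3 -> R2=(1,0,7) value=8
Op 7: merge R2<->R1 -> R2=(1,2,7) R1=(1,2,7)
Op 8: merge R2<->R0 -> R2=(1,2,7) R0=(1,2,7)
Op 9: inc R2 by 2 -> R2=(1,2,9) value=12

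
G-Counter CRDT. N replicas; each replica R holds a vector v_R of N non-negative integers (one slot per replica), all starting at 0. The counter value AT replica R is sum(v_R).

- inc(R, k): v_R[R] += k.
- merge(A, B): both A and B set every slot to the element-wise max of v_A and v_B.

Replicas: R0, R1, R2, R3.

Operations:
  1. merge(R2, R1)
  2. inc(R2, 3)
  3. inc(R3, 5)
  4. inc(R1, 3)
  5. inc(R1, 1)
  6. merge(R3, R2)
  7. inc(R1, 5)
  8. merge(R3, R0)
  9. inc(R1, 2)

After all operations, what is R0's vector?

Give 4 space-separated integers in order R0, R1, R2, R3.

Answer: 0 0 3 5

Derivation:
Op 1: merge R2<->R1 -> R2=(0,0,0,0) R1=(0,0,0,0)
Op 2: inc R2 by 3 -> R2=(0,0,3,0) value=3
Op 3: inc R3 by 5 -> R3=(0,0,0,5) value=5
Op 4: inc R1 by 3 -> R1=(0,3,0,0) value=3
Op 5: inc R1 by 1 -> R1=(0,4,0,0) value=4
Op 6: merge R3<->R2 -> R3=(0,0,3,5) R2=(0,0,3,5)
Op 7: inc R1 by 5 -> R1=(0,9,0,0) value=9
Op 8: merge R3<->R0 -> R3=(0,0,3,5) R0=(0,0,3,5)
Op 9: inc R1 by 2 -> R1=(0,11,0,0) value=11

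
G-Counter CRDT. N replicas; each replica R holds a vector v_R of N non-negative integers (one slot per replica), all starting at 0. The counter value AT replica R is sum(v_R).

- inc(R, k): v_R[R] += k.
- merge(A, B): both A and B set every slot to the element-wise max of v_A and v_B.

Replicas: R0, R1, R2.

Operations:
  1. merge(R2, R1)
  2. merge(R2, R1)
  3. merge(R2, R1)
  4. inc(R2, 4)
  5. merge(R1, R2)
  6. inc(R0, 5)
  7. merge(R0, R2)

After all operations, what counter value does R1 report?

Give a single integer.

Answer: 4

Derivation:
Op 1: merge R2<->R1 -> R2=(0,0,0) R1=(0,0,0)
Op 2: merge R2<->R1 -> R2=(0,0,0) R1=(0,0,0)
Op 3: merge R2<->R1 -> R2=(0,0,0) R1=(0,0,0)
Op 4: inc R2 by 4 -> R2=(0,0,4) value=4
Op 5: merge R1<->R2 -> R1=(0,0,4) R2=(0,0,4)
Op 6: inc R0 by 5 -> R0=(5,0,0) value=5
Op 7: merge R0<->R2 -> R0=(5,0,4) R2=(5,0,4)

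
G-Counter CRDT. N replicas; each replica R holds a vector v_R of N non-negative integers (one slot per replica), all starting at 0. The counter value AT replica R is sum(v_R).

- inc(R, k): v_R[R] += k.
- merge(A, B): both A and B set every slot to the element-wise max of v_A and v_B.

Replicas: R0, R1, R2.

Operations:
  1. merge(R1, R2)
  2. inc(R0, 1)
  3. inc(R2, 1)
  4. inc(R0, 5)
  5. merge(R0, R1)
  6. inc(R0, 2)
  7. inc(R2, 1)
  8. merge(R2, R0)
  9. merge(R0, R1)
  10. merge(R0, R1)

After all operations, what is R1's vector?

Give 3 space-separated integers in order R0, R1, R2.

Op 1: merge R1<->R2 -> R1=(0,0,0) R2=(0,0,0)
Op 2: inc R0 by 1 -> R0=(1,0,0) value=1
Op 3: inc R2 by 1 -> R2=(0,0,1) value=1
Op 4: inc R0 by 5 -> R0=(6,0,0) value=6
Op 5: merge R0<->R1 -> R0=(6,0,0) R1=(6,0,0)
Op 6: inc R0 by 2 -> R0=(8,0,0) value=8
Op 7: inc R2 by 1 -> R2=(0,0,2) value=2
Op 8: merge R2<->R0 -> R2=(8,0,2) R0=(8,0,2)
Op 9: merge R0<->R1 -> R0=(8,0,2) R1=(8,0,2)
Op 10: merge R0<->R1 -> R0=(8,0,2) R1=(8,0,2)

Answer: 8 0 2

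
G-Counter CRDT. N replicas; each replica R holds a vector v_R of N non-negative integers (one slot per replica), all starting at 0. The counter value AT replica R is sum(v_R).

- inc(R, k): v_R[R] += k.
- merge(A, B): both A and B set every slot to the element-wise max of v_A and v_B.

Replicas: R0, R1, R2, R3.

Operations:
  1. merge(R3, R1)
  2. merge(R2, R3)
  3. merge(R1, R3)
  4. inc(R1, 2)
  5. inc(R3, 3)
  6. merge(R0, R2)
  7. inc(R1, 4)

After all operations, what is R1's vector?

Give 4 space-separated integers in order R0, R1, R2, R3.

Answer: 0 6 0 0

Derivation:
Op 1: merge R3<->R1 -> R3=(0,0,0,0) R1=(0,0,0,0)
Op 2: merge R2<->R3 -> R2=(0,0,0,0) R3=(0,0,0,0)
Op 3: merge R1<->R3 -> R1=(0,0,0,0) R3=(0,0,0,0)
Op 4: inc R1 by 2 -> R1=(0,2,0,0) value=2
Op 5: inc R3 by 3 -> R3=(0,0,0,3) value=3
Op 6: merge R0<->R2 -> R0=(0,0,0,0) R2=(0,0,0,0)
Op 7: inc R1 by 4 -> R1=(0,6,0,0) value=6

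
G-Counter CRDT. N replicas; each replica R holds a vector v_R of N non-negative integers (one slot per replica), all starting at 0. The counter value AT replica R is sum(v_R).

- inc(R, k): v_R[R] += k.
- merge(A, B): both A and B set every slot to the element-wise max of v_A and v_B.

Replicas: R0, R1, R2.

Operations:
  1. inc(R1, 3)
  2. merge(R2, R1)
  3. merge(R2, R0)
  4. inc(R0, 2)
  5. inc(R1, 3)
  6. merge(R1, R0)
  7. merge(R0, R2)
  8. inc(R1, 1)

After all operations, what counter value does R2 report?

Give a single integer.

Op 1: inc R1 by 3 -> R1=(0,3,0) value=3
Op 2: merge R2<->R1 -> R2=(0,3,0) R1=(0,3,0)
Op 3: merge R2<->R0 -> R2=(0,3,0) R0=(0,3,0)
Op 4: inc R0 by 2 -> R0=(2,3,0) value=5
Op 5: inc R1 by 3 -> R1=(0,6,0) value=6
Op 6: merge R1<->R0 -> R1=(2,6,0) R0=(2,6,0)
Op 7: merge R0<->R2 -> R0=(2,6,0) R2=(2,6,0)
Op 8: inc R1 by 1 -> R1=(2,7,0) value=9

Answer: 8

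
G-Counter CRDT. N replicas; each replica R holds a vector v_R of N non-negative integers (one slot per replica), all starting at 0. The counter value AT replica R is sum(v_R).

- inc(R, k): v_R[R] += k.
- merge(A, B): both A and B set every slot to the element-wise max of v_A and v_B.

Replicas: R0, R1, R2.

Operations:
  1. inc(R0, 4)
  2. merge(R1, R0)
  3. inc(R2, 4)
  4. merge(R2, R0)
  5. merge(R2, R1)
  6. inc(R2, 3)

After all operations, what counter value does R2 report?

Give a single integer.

Answer: 11

Derivation:
Op 1: inc R0 by 4 -> R0=(4,0,0) value=4
Op 2: merge R1<->R0 -> R1=(4,0,0) R0=(4,0,0)
Op 3: inc R2 by 4 -> R2=(0,0,4) value=4
Op 4: merge R2<->R0 -> R2=(4,0,4) R0=(4,0,4)
Op 5: merge R2<->R1 -> R2=(4,0,4) R1=(4,0,4)
Op 6: inc R2 by 3 -> R2=(4,0,7) value=11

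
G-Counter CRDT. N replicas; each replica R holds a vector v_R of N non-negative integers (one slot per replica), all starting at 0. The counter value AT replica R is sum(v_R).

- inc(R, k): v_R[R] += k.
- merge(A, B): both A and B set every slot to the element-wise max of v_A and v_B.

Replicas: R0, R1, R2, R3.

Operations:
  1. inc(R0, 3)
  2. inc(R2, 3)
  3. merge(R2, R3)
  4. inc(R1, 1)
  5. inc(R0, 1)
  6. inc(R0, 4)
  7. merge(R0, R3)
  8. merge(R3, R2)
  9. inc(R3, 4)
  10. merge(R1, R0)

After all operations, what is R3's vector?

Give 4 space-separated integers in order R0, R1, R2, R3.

Answer: 8 0 3 4

Derivation:
Op 1: inc R0 by 3 -> R0=(3,0,0,0) value=3
Op 2: inc R2 by 3 -> R2=(0,0,3,0) value=3
Op 3: merge R2<->R3 -> R2=(0,0,3,0) R3=(0,0,3,0)
Op 4: inc R1 by 1 -> R1=(0,1,0,0) value=1
Op 5: inc R0 by 1 -> R0=(4,0,0,0) value=4
Op 6: inc R0 by 4 -> R0=(8,0,0,0) value=8
Op 7: merge R0<->R3 -> R0=(8,0,3,0) R3=(8,0,3,0)
Op 8: merge R3<->R2 -> R3=(8,0,3,0) R2=(8,0,3,0)
Op 9: inc R3 by 4 -> R3=(8,0,3,4) value=15
Op 10: merge R1<->R0 -> R1=(8,1,3,0) R0=(8,1,3,0)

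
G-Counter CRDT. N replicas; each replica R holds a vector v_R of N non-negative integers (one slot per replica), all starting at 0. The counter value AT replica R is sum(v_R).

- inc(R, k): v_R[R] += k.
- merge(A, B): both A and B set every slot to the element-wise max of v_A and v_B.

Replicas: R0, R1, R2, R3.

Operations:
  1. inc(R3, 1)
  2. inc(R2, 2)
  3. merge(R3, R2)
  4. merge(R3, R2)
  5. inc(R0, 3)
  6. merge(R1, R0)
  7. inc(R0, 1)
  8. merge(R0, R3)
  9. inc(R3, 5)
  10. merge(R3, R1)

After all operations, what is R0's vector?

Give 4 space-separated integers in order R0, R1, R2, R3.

Answer: 4 0 2 1

Derivation:
Op 1: inc R3 by 1 -> R3=(0,0,0,1) value=1
Op 2: inc R2 by 2 -> R2=(0,0,2,0) value=2
Op 3: merge R3<->R2 -> R3=(0,0,2,1) R2=(0,0,2,1)
Op 4: merge R3<->R2 -> R3=(0,0,2,1) R2=(0,0,2,1)
Op 5: inc R0 by 3 -> R0=(3,0,0,0) value=3
Op 6: merge R1<->R0 -> R1=(3,0,0,0) R0=(3,0,0,0)
Op 7: inc R0 by 1 -> R0=(4,0,0,0) value=4
Op 8: merge R0<->R3 -> R0=(4,0,2,1) R3=(4,0,2,1)
Op 9: inc R3 by 5 -> R3=(4,0,2,6) value=12
Op 10: merge R3<->R1 -> R3=(4,0,2,6) R1=(4,0,2,6)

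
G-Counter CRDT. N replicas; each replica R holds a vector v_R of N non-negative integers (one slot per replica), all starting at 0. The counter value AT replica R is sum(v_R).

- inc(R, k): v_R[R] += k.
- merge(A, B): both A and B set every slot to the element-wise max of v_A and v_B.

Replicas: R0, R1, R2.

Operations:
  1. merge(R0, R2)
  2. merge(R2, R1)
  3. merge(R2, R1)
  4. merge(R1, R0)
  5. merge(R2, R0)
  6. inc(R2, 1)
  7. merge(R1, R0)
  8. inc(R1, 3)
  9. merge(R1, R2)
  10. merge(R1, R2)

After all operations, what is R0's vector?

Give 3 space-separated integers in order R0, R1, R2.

Op 1: merge R0<->R2 -> R0=(0,0,0) R2=(0,0,0)
Op 2: merge R2<->R1 -> R2=(0,0,0) R1=(0,0,0)
Op 3: merge R2<->R1 -> R2=(0,0,0) R1=(0,0,0)
Op 4: merge R1<->R0 -> R1=(0,0,0) R0=(0,0,0)
Op 5: merge R2<->R0 -> R2=(0,0,0) R0=(0,0,0)
Op 6: inc R2 by 1 -> R2=(0,0,1) value=1
Op 7: merge R1<->R0 -> R1=(0,0,0) R0=(0,0,0)
Op 8: inc R1 by 3 -> R1=(0,3,0) value=3
Op 9: merge R1<->R2 -> R1=(0,3,1) R2=(0,3,1)
Op 10: merge R1<->R2 -> R1=(0,3,1) R2=(0,3,1)

Answer: 0 0 0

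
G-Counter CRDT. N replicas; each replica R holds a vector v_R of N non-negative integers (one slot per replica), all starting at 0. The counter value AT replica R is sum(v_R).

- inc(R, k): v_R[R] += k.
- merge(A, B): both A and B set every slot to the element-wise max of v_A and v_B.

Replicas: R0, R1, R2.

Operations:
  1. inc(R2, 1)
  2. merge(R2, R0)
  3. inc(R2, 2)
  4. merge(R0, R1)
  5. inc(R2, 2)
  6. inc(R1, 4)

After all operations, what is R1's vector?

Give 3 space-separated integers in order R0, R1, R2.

Answer: 0 4 1

Derivation:
Op 1: inc R2 by 1 -> R2=(0,0,1) value=1
Op 2: merge R2<->R0 -> R2=(0,0,1) R0=(0,0,1)
Op 3: inc R2 by 2 -> R2=(0,0,3) value=3
Op 4: merge R0<->R1 -> R0=(0,0,1) R1=(0,0,1)
Op 5: inc R2 by 2 -> R2=(0,0,5) value=5
Op 6: inc R1 by 4 -> R1=(0,4,1) value=5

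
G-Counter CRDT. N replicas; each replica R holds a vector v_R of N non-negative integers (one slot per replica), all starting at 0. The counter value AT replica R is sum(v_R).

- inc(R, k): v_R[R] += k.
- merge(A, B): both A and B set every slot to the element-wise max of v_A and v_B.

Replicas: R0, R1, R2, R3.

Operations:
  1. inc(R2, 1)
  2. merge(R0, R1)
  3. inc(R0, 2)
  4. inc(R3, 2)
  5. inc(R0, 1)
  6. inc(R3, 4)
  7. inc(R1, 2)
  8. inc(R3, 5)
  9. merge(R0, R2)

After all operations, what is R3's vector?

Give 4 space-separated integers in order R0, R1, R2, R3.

Op 1: inc R2 by 1 -> R2=(0,0,1,0) value=1
Op 2: merge R0<->R1 -> R0=(0,0,0,0) R1=(0,0,0,0)
Op 3: inc R0 by 2 -> R0=(2,0,0,0) value=2
Op 4: inc R3 by 2 -> R3=(0,0,0,2) value=2
Op 5: inc R0 by 1 -> R0=(3,0,0,0) value=3
Op 6: inc R3 by 4 -> R3=(0,0,0,6) value=6
Op 7: inc R1 by 2 -> R1=(0,2,0,0) value=2
Op 8: inc R3 by 5 -> R3=(0,0,0,11) value=11
Op 9: merge R0<->R2 -> R0=(3,0,1,0) R2=(3,0,1,0)

Answer: 0 0 0 11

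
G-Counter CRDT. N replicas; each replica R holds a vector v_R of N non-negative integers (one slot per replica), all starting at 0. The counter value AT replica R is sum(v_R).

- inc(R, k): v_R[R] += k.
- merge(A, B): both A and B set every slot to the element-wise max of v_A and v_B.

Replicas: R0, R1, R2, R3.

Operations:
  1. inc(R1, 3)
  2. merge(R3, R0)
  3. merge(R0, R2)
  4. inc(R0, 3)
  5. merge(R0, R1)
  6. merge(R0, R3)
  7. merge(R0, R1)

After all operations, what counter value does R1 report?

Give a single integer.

Op 1: inc R1 by 3 -> R1=(0,3,0,0) value=3
Op 2: merge R3<->R0 -> R3=(0,0,0,0) R0=(0,0,0,0)
Op 3: merge R0<->R2 -> R0=(0,0,0,0) R2=(0,0,0,0)
Op 4: inc R0 by 3 -> R0=(3,0,0,0) value=3
Op 5: merge R0<->R1 -> R0=(3,3,0,0) R1=(3,3,0,0)
Op 6: merge R0<->R3 -> R0=(3,3,0,0) R3=(3,3,0,0)
Op 7: merge R0<->R1 -> R0=(3,3,0,0) R1=(3,3,0,0)

Answer: 6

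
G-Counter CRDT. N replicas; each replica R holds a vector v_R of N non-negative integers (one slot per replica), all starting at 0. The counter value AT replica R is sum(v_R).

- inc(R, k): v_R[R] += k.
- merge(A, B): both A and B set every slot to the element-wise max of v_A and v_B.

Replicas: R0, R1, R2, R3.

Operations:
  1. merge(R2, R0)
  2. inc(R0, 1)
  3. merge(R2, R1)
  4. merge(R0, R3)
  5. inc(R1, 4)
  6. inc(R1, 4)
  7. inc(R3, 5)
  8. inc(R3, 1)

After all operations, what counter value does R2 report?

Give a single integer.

Op 1: merge R2<->R0 -> R2=(0,0,0,0) R0=(0,0,0,0)
Op 2: inc R0 by 1 -> R0=(1,0,0,0) value=1
Op 3: merge R2<->R1 -> R2=(0,0,0,0) R1=(0,0,0,0)
Op 4: merge R0<->R3 -> R0=(1,0,0,0) R3=(1,0,0,0)
Op 5: inc R1 by 4 -> R1=(0,4,0,0) value=4
Op 6: inc R1 by 4 -> R1=(0,8,0,0) value=8
Op 7: inc R3 by 5 -> R3=(1,0,0,5) value=6
Op 8: inc R3 by 1 -> R3=(1,0,0,6) value=7

Answer: 0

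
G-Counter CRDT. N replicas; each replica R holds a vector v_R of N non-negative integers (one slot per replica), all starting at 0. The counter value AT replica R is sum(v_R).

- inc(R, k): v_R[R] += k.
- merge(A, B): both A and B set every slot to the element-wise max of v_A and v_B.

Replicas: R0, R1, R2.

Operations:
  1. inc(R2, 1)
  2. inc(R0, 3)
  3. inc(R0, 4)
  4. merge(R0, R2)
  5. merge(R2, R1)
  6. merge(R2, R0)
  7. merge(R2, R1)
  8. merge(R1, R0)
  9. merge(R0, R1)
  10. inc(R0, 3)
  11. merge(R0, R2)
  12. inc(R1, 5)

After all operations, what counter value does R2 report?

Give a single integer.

Answer: 11

Derivation:
Op 1: inc R2 by 1 -> R2=(0,0,1) value=1
Op 2: inc R0 by 3 -> R0=(3,0,0) value=3
Op 3: inc R0 by 4 -> R0=(7,0,0) value=7
Op 4: merge R0<->R2 -> R0=(7,0,1) R2=(7,0,1)
Op 5: merge R2<->R1 -> R2=(7,0,1) R1=(7,0,1)
Op 6: merge R2<->R0 -> R2=(7,0,1) R0=(7,0,1)
Op 7: merge R2<->R1 -> R2=(7,0,1) R1=(7,0,1)
Op 8: merge R1<->R0 -> R1=(7,0,1) R0=(7,0,1)
Op 9: merge R0<->R1 -> R0=(7,0,1) R1=(7,0,1)
Op 10: inc R0 by 3 -> R0=(10,0,1) value=11
Op 11: merge R0<->R2 -> R0=(10,0,1) R2=(10,0,1)
Op 12: inc R1 by 5 -> R1=(7,5,1) value=13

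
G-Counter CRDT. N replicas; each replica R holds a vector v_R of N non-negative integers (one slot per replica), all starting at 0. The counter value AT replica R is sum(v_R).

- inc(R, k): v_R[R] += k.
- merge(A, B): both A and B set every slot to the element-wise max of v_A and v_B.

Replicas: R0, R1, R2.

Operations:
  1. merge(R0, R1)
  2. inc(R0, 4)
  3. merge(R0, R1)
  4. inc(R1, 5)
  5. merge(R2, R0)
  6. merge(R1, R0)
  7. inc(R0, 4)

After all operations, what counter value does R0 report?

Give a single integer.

Answer: 13

Derivation:
Op 1: merge R0<->R1 -> R0=(0,0,0) R1=(0,0,0)
Op 2: inc R0 by 4 -> R0=(4,0,0) value=4
Op 3: merge R0<->R1 -> R0=(4,0,0) R1=(4,0,0)
Op 4: inc R1 by 5 -> R1=(4,5,0) value=9
Op 5: merge R2<->R0 -> R2=(4,0,0) R0=(4,0,0)
Op 6: merge R1<->R0 -> R1=(4,5,0) R0=(4,5,0)
Op 7: inc R0 by 4 -> R0=(8,5,0) value=13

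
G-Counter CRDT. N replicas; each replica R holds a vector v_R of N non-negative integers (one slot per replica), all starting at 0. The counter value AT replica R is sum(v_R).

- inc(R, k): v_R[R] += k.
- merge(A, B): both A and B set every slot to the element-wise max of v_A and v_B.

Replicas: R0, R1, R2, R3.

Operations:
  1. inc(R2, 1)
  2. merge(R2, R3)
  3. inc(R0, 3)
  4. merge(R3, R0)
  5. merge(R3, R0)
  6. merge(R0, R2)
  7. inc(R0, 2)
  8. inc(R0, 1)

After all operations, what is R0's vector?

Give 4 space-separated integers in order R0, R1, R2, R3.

Answer: 6 0 1 0

Derivation:
Op 1: inc R2 by 1 -> R2=(0,0,1,0) value=1
Op 2: merge R2<->R3 -> R2=(0,0,1,0) R3=(0,0,1,0)
Op 3: inc R0 by 3 -> R0=(3,0,0,0) value=3
Op 4: merge R3<->R0 -> R3=(3,0,1,0) R0=(3,0,1,0)
Op 5: merge R3<->R0 -> R3=(3,0,1,0) R0=(3,0,1,0)
Op 6: merge R0<->R2 -> R0=(3,0,1,0) R2=(3,0,1,0)
Op 7: inc R0 by 2 -> R0=(5,0,1,0) value=6
Op 8: inc R0 by 1 -> R0=(6,0,1,0) value=7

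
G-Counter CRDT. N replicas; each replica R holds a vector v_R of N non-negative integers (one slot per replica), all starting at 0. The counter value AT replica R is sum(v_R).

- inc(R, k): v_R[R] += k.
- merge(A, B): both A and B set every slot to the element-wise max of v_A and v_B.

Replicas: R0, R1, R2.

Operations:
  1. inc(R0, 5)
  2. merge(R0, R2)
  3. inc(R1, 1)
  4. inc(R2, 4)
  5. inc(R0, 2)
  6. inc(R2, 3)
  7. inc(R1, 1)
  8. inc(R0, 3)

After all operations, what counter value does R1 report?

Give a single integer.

Answer: 2

Derivation:
Op 1: inc R0 by 5 -> R0=(5,0,0) value=5
Op 2: merge R0<->R2 -> R0=(5,0,0) R2=(5,0,0)
Op 3: inc R1 by 1 -> R1=(0,1,0) value=1
Op 4: inc R2 by 4 -> R2=(5,0,4) value=9
Op 5: inc R0 by 2 -> R0=(7,0,0) value=7
Op 6: inc R2 by 3 -> R2=(5,0,7) value=12
Op 7: inc R1 by 1 -> R1=(0,2,0) value=2
Op 8: inc R0 by 3 -> R0=(10,0,0) value=10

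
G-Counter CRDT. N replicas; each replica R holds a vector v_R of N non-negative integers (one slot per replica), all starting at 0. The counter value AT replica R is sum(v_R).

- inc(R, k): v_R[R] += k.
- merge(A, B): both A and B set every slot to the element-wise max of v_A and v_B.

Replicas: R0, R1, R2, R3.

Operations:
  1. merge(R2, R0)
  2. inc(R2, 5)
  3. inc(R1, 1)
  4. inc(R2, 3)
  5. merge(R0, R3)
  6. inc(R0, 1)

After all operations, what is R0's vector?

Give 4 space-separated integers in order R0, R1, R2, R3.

Answer: 1 0 0 0

Derivation:
Op 1: merge R2<->R0 -> R2=(0,0,0,0) R0=(0,0,0,0)
Op 2: inc R2 by 5 -> R2=(0,0,5,0) value=5
Op 3: inc R1 by 1 -> R1=(0,1,0,0) value=1
Op 4: inc R2 by 3 -> R2=(0,0,8,0) value=8
Op 5: merge R0<->R3 -> R0=(0,0,0,0) R3=(0,0,0,0)
Op 6: inc R0 by 1 -> R0=(1,0,0,0) value=1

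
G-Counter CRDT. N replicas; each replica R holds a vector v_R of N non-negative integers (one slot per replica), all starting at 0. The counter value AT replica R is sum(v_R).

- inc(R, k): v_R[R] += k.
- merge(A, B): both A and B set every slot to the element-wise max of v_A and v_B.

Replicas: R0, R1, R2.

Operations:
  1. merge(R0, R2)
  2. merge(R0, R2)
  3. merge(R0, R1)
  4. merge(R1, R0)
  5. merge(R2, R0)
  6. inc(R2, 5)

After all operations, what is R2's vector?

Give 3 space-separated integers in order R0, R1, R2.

Answer: 0 0 5

Derivation:
Op 1: merge R0<->R2 -> R0=(0,0,0) R2=(0,0,0)
Op 2: merge R0<->R2 -> R0=(0,0,0) R2=(0,0,0)
Op 3: merge R0<->R1 -> R0=(0,0,0) R1=(0,0,0)
Op 4: merge R1<->R0 -> R1=(0,0,0) R0=(0,0,0)
Op 5: merge R2<->R0 -> R2=(0,0,0) R0=(0,0,0)
Op 6: inc R2 by 5 -> R2=(0,0,5) value=5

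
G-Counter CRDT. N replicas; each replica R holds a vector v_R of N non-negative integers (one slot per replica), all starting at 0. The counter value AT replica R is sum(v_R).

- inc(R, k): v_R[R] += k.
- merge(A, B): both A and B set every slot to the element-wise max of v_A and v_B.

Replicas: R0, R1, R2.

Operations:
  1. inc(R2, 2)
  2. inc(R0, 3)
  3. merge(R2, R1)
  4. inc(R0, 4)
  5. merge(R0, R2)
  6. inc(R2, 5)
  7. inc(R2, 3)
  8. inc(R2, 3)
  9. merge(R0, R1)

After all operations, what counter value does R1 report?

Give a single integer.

Op 1: inc R2 by 2 -> R2=(0,0,2) value=2
Op 2: inc R0 by 3 -> R0=(3,0,0) value=3
Op 3: merge R2<->R1 -> R2=(0,0,2) R1=(0,0,2)
Op 4: inc R0 by 4 -> R0=(7,0,0) value=7
Op 5: merge R0<->R2 -> R0=(7,0,2) R2=(7,0,2)
Op 6: inc R2 by 5 -> R2=(7,0,7) value=14
Op 7: inc R2 by 3 -> R2=(7,0,10) value=17
Op 8: inc R2 by 3 -> R2=(7,0,13) value=20
Op 9: merge R0<->R1 -> R0=(7,0,2) R1=(7,0,2)

Answer: 9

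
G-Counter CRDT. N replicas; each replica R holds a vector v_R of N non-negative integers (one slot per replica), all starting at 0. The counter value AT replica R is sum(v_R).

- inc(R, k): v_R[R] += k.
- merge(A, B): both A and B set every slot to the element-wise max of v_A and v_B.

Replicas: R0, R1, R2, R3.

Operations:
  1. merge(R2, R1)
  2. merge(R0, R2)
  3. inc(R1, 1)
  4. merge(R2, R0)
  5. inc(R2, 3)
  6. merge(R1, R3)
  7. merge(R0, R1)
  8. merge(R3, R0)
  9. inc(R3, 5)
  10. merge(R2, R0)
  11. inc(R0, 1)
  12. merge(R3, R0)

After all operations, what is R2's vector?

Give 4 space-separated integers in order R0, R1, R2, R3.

Answer: 0 1 3 0

Derivation:
Op 1: merge R2<->R1 -> R2=(0,0,0,0) R1=(0,0,0,0)
Op 2: merge R0<->R2 -> R0=(0,0,0,0) R2=(0,0,0,0)
Op 3: inc R1 by 1 -> R1=(0,1,0,0) value=1
Op 4: merge R2<->R0 -> R2=(0,0,0,0) R0=(0,0,0,0)
Op 5: inc R2 by 3 -> R2=(0,0,3,0) value=3
Op 6: merge R1<->R3 -> R1=(0,1,0,0) R3=(0,1,0,0)
Op 7: merge R0<->R1 -> R0=(0,1,0,0) R1=(0,1,0,0)
Op 8: merge R3<->R0 -> R3=(0,1,0,0) R0=(0,1,0,0)
Op 9: inc R3 by 5 -> R3=(0,1,0,5) value=6
Op 10: merge R2<->R0 -> R2=(0,1,3,0) R0=(0,1,3,0)
Op 11: inc R0 by 1 -> R0=(1,1,3,0) value=5
Op 12: merge R3<->R0 -> R3=(1,1,3,5) R0=(1,1,3,5)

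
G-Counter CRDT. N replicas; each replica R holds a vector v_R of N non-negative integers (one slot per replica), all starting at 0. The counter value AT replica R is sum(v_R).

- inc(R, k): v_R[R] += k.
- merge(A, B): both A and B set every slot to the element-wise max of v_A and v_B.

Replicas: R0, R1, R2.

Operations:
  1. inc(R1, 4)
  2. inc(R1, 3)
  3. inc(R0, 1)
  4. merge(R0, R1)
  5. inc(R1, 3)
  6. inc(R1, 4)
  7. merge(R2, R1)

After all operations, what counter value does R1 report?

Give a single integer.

Op 1: inc R1 by 4 -> R1=(0,4,0) value=4
Op 2: inc R1 by 3 -> R1=(0,7,0) value=7
Op 3: inc R0 by 1 -> R0=(1,0,0) value=1
Op 4: merge R0<->R1 -> R0=(1,7,0) R1=(1,7,0)
Op 5: inc R1 by 3 -> R1=(1,10,0) value=11
Op 6: inc R1 by 4 -> R1=(1,14,0) value=15
Op 7: merge R2<->R1 -> R2=(1,14,0) R1=(1,14,0)

Answer: 15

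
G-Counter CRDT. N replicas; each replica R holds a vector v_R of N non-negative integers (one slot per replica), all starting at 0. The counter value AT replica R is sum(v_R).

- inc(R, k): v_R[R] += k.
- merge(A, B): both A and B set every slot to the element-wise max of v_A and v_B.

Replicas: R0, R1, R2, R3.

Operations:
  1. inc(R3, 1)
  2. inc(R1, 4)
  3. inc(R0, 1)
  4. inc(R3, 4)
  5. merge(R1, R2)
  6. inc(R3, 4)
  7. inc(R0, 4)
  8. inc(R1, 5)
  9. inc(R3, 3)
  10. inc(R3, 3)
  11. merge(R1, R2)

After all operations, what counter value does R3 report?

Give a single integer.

Op 1: inc R3 by 1 -> R3=(0,0,0,1) value=1
Op 2: inc R1 by 4 -> R1=(0,4,0,0) value=4
Op 3: inc R0 by 1 -> R0=(1,0,0,0) value=1
Op 4: inc R3 by 4 -> R3=(0,0,0,5) value=5
Op 5: merge R1<->R2 -> R1=(0,4,0,0) R2=(0,4,0,0)
Op 6: inc R3 by 4 -> R3=(0,0,0,9) value=9
Op 7: inc R0 by 4 -> R0=(5,0,0,0) value=5
Op 8: inc R1 by 5 -> R1=(0,9,0,0) value=9
Op 9: inc R3 by 3 -> R3=(0,0,0,12) value=12
Op 10: inc R3 by 3 -> R3=(0,0,0,15) value=15
Op 11: merge R1<->R2 -> R1=(0,9,0,0) R2=(0,9,0,0)

Answer: 15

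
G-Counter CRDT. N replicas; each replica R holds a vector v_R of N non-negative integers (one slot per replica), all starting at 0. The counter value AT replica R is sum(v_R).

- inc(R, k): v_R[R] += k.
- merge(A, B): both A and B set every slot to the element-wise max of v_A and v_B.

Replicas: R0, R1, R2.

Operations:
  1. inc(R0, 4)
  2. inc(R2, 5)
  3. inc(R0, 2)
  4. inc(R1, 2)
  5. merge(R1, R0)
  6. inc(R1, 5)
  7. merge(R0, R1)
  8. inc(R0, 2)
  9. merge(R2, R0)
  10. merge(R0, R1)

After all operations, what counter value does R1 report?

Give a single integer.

Op 1: inc R0 by 4 -> R0=(4,0,0) value=4
Op 2: inc R2 by 5 -> R2=(0,0,5) value=5
Op 3: inc R0 by 2 -> R0=(6,0,0) value=6
Op 4: inc R1 by 2 -> R1=(0,2,0) value=2
Op 5: merge R1<->R0 -> R1=(6,2,0) R0=(6,2,0)
Op 6: inc R1 by 5 -> R1=(6,7,0) value=13
Op 7: merge R0<->R1 -> R0=(6,7,0) R1=(6,7,0)
Op 8: inc R0 by 2 -> R0=(8,7,0) value=15
Op 9: merge R2<->R0 -> R2=(8,7,5) R0=(8,7,5)
Op 10: merge R0<->R1 -> R0=(8,7,5) R1=(8,7,5)

Answer: 20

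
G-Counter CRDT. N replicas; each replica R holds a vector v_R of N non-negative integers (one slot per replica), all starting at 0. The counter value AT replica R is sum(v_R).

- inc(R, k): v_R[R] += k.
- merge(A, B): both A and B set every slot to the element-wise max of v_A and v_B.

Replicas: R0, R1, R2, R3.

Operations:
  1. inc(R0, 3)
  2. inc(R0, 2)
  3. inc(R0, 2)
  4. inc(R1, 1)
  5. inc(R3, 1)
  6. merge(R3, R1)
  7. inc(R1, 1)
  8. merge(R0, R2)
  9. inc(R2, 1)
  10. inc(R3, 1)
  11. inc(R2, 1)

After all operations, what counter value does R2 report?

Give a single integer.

Op 1: inc R0 by 3 -> R0=(3,0,0,0) value=3
Op 2: inc R0 by 2 -> R0=(5,0,0,0) value=5
Op 3: inc R0 by 2 -> R0=(7,0,0,0) value=7
Op 4: inc R1 by 1 -> R1=(0,1,0,0) value=1
Op 5: inc R3 by 1 -> R3=(0,0,0,1) value=1
Op 6: merge R3<->R1 -> R3=(0,1,0,1) R1=(0,1,0,1)
Op 7: inc R1 by 1 -> R1=(0,2,0,1) value=3
Op 8: merge R0<->R2 -> R0=(7,0,0,0) R2=(7,0,0,0)
Op 9: inc R2 by 1 -> R2=(7,0,1,0) value=8
Op 10: inc R3 by 1 -> R3=(0,1,0,2) value=3
Op 11: inc R2 by 1 -> R2=(7,0,2,0) value=9

Answer: 9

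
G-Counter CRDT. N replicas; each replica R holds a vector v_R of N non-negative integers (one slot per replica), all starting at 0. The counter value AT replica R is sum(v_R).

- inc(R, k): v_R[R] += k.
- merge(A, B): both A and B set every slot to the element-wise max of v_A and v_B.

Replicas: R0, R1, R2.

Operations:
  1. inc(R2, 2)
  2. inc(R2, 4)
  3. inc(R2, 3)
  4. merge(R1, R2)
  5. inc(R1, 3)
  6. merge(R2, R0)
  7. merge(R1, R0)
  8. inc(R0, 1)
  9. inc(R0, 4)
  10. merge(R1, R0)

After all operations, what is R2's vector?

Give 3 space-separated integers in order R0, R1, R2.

Op 1: inc R2 by 2 -> R2=(0,0,2) value=2
Op 2: inc R2 by 4 -> R2=(0,0,6) value=6
Op 3: inc R2 by 3 -> R2=(0,0,9) value=9
Op 4: merge R1<->R2 -> R1=(0,0,9) R2=(0,0,9)
Op 5: inc R1 by 3 -> R1=(0,3,9) value=12
Op 6: merge R2<->R0 -> R2=(0,0,9) R0=(0,0,9)
Op 7: merge R1<->R0 -> R1=(0,3,9) R0=(0,3,9)
Op 8: inc R0 by 1 -> R0=(1,3,9) value=13
Op 9: inc R0 by 4 -> R0=(5,3,9) value=17
Op 10: merge R1<->R0 -> R1=(5,3,9) R0=(5,3,9)

Answer: 0 0 9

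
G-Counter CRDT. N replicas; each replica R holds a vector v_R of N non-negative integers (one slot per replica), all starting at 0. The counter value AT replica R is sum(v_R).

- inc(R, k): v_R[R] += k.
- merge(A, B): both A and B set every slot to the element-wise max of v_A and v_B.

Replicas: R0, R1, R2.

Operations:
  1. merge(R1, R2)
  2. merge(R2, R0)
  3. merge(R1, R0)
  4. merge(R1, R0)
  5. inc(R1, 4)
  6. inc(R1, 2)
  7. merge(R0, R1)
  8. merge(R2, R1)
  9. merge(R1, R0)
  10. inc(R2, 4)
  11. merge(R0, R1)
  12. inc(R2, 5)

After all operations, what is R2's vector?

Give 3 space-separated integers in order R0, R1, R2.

Op 1: merge R1<->R2 -> R1=(0,0,0) R2=(0,0,0)
Op 2: merge R2<->R0 -> R2=(0,0,0) R0=(0,0,0)
Op 3: merge R1<->R0 -> R1=(0,0,0) R0=(0,0,0)
Op 4: merge R1<->R0 -> R1=(0,0,0) R0=(0,0,0)
Op 5: inc R1 by 4 -> R1=(0,4,0) value=4
Op 6: inc R1 by 2 -> R1=(0,6,0) value=6
Op 7: merge R0<->R1 -> R0=(0,6,0) R1=(0,6,0)
Op 8: merge R2<->R1 -> R2=(0,6,0) R1=(0,6,0)
Op 9: merge R1<->R0 -> R1=(0,6,0) R0=(0,6,0)
Op 10: inc R2 by 4 -> R2=(0,6,4) value=10
Op 11: merge R0<->R1 -> R0=(0,6,0) R1=(0,6,0)
Op 12: inc R2 by 5 -> R2=(0,6,9) value=15

Answer: 0 6 9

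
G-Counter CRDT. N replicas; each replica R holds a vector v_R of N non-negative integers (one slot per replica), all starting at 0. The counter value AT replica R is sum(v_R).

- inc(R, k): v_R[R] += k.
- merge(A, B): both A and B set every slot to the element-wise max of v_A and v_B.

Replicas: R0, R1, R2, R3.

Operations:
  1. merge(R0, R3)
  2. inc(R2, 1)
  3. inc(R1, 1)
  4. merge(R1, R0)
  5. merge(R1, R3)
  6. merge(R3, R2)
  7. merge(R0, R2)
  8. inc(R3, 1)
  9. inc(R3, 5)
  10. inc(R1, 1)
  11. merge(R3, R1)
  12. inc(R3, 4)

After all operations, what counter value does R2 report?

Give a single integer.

Op 1: merge R0<->R3 -> R0=(0,0,0,0) R3=(0,0,0,0)
Op 2: inc R2 by 1 -> R2=(0,0,1,0) value=1
Op 3: inc R1 by 1 -> R1=(0,1,0,0) value=1
Op 4: merge R1<->R0 -> R1=(0,1,0,0) R0=(0,1,0,0)
Op 5: merge R1<->R3 -> R1=(0,1,0,0) R3=(0,1,0,0)
Op 6: merge R3<->R2 -> R3=(0,1,1,0) R2=(0,1,1,0)
Op 7: merge R0<->R2 -> R0=(0,1,1,0) R2=(0,1,1,0)
Op 8: inc R3 by 1 -> R3=(0,1,1,1) value=3
Op 9: inc R3 by 5 -> R3=(0,1,1,6) value=8
Op 10: inc R1 by 1 -> R1=(0,2,0,0) value=2
Op 11: merge R3<->R1 -> R3=(0,2,1,6) R1=(0,2,1,6)
Op 12: inc R3 by 4 -> R3=(0,2,1,10) value=13

Answer: 2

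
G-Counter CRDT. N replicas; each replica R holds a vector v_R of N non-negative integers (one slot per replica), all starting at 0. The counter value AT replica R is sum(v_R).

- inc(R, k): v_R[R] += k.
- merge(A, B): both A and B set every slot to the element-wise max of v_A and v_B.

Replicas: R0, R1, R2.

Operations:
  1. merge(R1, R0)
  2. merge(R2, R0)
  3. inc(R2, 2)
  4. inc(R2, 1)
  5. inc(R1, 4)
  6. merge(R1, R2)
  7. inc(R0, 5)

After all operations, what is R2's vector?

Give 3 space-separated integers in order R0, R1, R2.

Answer: 0 4 3

Derivation:
Op 1: merge R1<->R0 -> R1=(0,0,0) R0=(0,0,0)
Op 2: merge R2<->R0 -> R2=(0,0,0) R0=(0,0,0)
Op 3: inc R2 by 2 -> R2=(0,0,2) value=2
Op 4: inc R2 by 1 -> R2=(0,0,3) value=3
Op 5: inc R1 by 4 -> R1=(0,4,0) value=4
Op 6: merge R1<->R2 -> R1=(0,4,3) R2=(0,4,3)
Op 7: inc R0 by 5 -> R0=(5,0,0) value=5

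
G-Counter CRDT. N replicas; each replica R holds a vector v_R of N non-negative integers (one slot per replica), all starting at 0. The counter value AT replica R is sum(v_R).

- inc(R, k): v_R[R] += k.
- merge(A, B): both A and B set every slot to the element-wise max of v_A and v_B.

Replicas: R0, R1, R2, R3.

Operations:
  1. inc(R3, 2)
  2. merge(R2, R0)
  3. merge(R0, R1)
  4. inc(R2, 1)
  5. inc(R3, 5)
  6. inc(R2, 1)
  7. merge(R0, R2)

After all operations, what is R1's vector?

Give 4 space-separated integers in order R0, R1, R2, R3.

Op 1: inc R3 by 2 -> R3=(0,0,0,2) value=2
Op 2: merge R2<->R0 -> R2=(0,0,0,0) R0=(0,0,0,0)
Op 3: merge R0<->R1 -> R0=(0,0,0,0) R1=(0,0,0,0)
Op 4: inc R2 by 1 -> R2=(0,0,1,0) value=1
Op 5: inc R3 by 5 -> R3=(0,0,0,7) value=7
Op 6: inc R2 by 1 -> R2=(0,0,2,0) value=2
Op 7: merge R0<->R2 -> R0=(0,0,2,0) R2=(0,0,2,0)

Answer: 0 0 0 0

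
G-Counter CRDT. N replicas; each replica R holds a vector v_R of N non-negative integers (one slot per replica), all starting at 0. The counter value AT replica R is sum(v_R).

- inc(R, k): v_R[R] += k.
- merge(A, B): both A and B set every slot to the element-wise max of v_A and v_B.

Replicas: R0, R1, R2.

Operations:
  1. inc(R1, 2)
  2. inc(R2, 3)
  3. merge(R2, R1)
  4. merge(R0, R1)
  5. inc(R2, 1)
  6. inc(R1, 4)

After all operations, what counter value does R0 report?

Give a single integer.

Op 1: inc R1 by 2 -> R1=(0,2,0) value=2
Op 2: inc R2 by 3 -> R2=(0,0,3) value=3
Op 3: merge R2<->R1 -> R2=(0,2,3) R1=(0,2,3)
Op 4: merge R0<->R1 -> R0=(0,2,3) R1=(0,2,3)
Op 5: inc R2 by 1 -> R2=(0,2,4) value=6
Op 6: inc R1 by 4 -> R1=(0,6,3) value=9

Answer: 5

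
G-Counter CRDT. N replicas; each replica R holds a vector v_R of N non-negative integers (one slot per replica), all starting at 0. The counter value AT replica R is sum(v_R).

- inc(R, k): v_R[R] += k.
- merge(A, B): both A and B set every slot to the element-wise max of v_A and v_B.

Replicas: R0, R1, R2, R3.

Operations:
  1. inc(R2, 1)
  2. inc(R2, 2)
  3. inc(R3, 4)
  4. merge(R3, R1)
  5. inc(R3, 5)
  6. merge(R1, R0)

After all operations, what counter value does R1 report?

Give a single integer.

Answer: 4

Derivation:
Op 1: inc R2 by 1 -> R2=(0,0,1,0) value=1
Op 2: inc R2 by 2 -> R2=(0,0,3,0) value=3
Op 3: inc R3 by 4 -> R3=(0,0,0,4) value=4
Op 4: merge R3<->R1 -> R3=(0,0,0,4) R1=(0,0,0,4)
Op 5: inc R3 by 5 -> R3=(0,0,0,9) value=9
Op 6: merge R1<->R0 -> R1=(0,0,0,4) R0=(0,0,0,4)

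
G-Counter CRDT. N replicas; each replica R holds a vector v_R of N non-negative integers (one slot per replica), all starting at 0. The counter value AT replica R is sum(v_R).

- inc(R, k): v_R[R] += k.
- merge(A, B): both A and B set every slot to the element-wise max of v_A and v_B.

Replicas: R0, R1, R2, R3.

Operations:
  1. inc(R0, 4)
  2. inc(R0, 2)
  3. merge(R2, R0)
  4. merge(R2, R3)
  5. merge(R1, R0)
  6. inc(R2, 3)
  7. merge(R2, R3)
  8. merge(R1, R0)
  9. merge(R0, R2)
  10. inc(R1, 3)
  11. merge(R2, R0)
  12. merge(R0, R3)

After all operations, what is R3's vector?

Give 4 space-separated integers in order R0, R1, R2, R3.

Op 1: inc R0 by 4 -> R0=(4,0,0,0) value=4
Op 2: inc R0 by 2 -> R0=(6,0,0,0) value=6
Op 3: merge R2<->R0 -> R2=(6,0,0,0) R0=(6,0,0,0)
Op 4: merge R2<->R3 -> R2=(6,0,0,0) R3=(6,0,0,0)
Op 5: merge R1<->R0 -> R1=(6,0,0,0) R0=(6,0,0,0)
Op 6: inc R2 by 3 -> R2=(6,0,3,0) value=9
Op 7: merge R2<->R3 -> R2=(6,0,3,0) R3=(6,0,3,0)
Op 8: merge R1<->R0 -> R1=(6,0,0,0) R0=(6,0,0,0)
Op 9: merge R0<->R2 -> R0=(6,0,3,0) R2=(6,0,3,0)
Op 10: inc R1 by 3 -> R1=(6,3,0,0) value=9
Op 11: merge R2<->R0 -> R2=(6,0,3,0) R0=(6,0,3,0)
Op 12: merge R0<->R3 -> R0=(6,0,3,0) R3=(6,0,3,0)

Answer: 6 0 3 0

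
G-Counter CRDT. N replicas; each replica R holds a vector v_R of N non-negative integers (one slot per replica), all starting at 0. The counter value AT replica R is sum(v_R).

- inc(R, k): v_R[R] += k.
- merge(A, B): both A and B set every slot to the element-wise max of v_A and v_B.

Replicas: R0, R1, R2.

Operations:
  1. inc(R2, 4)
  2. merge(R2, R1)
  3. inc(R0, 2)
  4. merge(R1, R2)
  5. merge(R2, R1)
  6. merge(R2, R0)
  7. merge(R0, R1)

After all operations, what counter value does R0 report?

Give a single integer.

Op 1: inc R2 by 4 -> R2=(0,0,4) value=4
Op 2: merge R2<->R1 -> R2=(0,0,4) R1=(0,0,4)
Op 3: inc R0 by 2 -> R0=(2,0,0) value=2
Op 4: merge R1<->R2 -> R1=(0,0,4) R2=(0,0,4)
Op 5: merge R2<->R1 -> R2=(0,0,4) R1=(0,0,4)
Op 6: merge R2<->R0 -> R2=(2,0,4) R0=(2,0,4)
Op 7: merge R0<->R1 -> R0=(2,0,4) R1=(2,0,4)

Answer: 6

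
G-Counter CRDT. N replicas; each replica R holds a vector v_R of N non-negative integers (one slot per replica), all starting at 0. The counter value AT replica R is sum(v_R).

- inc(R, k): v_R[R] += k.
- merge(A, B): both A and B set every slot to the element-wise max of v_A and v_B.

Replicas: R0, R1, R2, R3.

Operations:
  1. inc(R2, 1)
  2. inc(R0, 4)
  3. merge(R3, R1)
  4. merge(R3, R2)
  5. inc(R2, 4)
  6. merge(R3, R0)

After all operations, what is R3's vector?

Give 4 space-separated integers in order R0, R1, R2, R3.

Op 1: inc R2 by 1 -> R2=(0,0,1,0) value=1
Op 2: inc R0 by 4 -> R0=(4,0,0,0) value=4
Op 3: merge R3<->R1 -> R3=(0,0,0,0) R1=(0,0,0,0)
Op 4: merge R3<->R2 -> R3=(0,0,1,0) R2=(0,0,1,0)
Op 5: inc R2 by 4 -> R2=(0,0,5,0) value=5
Op 6: merge R3<->R0 -> R3=(4,0,1,0) R0=(4,0,1,0)

Answer: 4 0 1 0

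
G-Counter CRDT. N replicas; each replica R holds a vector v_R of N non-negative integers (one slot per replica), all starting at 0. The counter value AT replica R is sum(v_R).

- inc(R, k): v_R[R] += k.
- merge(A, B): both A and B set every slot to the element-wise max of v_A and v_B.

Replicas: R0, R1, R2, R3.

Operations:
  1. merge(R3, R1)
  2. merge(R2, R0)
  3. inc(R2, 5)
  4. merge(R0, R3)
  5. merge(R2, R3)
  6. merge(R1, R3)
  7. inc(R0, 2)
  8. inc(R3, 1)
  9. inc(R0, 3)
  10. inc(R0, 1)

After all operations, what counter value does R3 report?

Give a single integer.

Op 1: merge R3<->R1 -> R3=(0,0,0,0) R1=(0,0,0,0)
Op 2: merge R2<->R0 -> R2=(0,0,0,0) R0=(0,0,0,0)
Op 3: inc R2 by 5 -> R2=(0,0,5,0) value=5
Op 4: merge R0<->R3 -> R0=(0,0,0,0) R3=(0,0,0,0)
Op 5: merge R2<->R3 -> R2=(0,0,5,0) R3=(0,0,5,0)
Op 6: merge R1<->R3 -> R1=(0,0,5,0) R3=(0,0,5,0)
Op 7: inc R0 by 2 -> R0=(2,0,0,0) value=2
Op 8: inc R3 by 1 -> R3=(0,0,5,1) value=6
Op 9: inc R0 by 3 -> R0=(5,0,0,0) value=5
Op 10: inc R0 by 1 -> R0=(6,0,0,0) value=6

Answer: 6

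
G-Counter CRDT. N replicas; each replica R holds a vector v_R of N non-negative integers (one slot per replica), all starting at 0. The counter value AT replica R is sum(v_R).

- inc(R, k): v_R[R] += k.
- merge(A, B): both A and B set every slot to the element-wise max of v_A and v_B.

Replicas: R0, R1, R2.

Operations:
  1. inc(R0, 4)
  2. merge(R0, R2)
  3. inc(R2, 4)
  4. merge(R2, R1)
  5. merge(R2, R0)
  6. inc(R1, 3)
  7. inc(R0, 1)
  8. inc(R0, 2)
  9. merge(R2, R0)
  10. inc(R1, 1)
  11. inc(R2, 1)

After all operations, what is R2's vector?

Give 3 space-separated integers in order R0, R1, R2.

Op 1: inc R0 by 4 -> R0=(4,0,0) value=4
Op 2: merge R0<->R2 -> R0=(4,0,0) R2=(4,0,0)
Op 3: inc R2 by 4 -> R2=(4,0,4) value=8
Op 4: merge R2<->R1 -> R2=(4,0,4) R1=(4,0,4)
Op 5: merge R2<->R0 -> R2=(4,0,4) R0=(4,0,4)
Op 6: inc R1 by 3 -> R1=(4,3,4) value=11
Op 7: inc R0 by 1 -> R0=(5,0,4) value=9
Op 8: inc R0 by 2 -> R0=(7,0,4) value=11
Op 9: merge R2<->R0 -> R2=(7,0,4) R0=(7,0,4)
Op 10: inc R1 by 1 -> R1=(4,4,4) value=12
Op 11: inc R2 by 1 -> R2=(7,0,5) value=12

Answer: 7 0 5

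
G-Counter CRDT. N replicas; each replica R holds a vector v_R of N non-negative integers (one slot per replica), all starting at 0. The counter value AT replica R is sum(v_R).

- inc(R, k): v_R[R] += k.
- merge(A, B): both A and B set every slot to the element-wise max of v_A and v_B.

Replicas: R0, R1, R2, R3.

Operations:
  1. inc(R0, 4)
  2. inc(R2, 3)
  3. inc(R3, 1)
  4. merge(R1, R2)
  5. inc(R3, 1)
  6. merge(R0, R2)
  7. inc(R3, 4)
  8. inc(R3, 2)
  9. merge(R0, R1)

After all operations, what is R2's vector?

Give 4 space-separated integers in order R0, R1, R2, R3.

Answer: 4 0 3 0

Derivation:
Op 1: inc R0 by 4 -> R0=(4,0,0,0) value=4
Op 2: inc R2 by 3 -> R2=(0,0,3,0) value=3
Op 3: inc R3 by 1 -> R3=(0,0,0,1) value=1
Op 4: merge R1<->R2 -> R1=(0,0,3,0) R2=(0,0,3,0)
Op 5: inc R3 by 1 -> R3=(0,0,0,2) value=2
Op 6: merge R0<->R2 -> R0=(4,0,3,0) R2=(4,0,3,0)
Op 7: inc R3 by 4 -> R3=(0,0,0,6) value=6
Op 8: inc R3 by 2 -> R3=(0,0,0,8) value=8
Op 9: merge R0<->R1 -> R0=(4,0,3,0) R1=(4,0,3,0)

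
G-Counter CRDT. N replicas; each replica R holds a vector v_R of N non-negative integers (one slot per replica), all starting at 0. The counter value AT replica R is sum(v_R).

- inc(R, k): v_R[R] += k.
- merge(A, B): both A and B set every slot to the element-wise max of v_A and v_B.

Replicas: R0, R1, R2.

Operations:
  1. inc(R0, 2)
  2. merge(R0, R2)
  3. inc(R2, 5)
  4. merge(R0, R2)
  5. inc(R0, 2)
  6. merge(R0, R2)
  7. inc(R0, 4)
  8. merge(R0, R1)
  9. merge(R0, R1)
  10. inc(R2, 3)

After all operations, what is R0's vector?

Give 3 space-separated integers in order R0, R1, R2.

Answer: 8 0 5

Derivation:
Op 1: inc R0 by 2 -> R0=(2,0,0) value=2
Op 2: merge R0<->R2 -> R0=(2,0,0) R2=(2,0,0)
Op 3: inc R2 by 5 -> R2=(2,0,5) value=7
Op 4: merge R0<->R2 -> R0=(2,0,5) R2=(2,0,5)
Op 5: inc R0 by 2 -> R0=(4,0,5) value=9
Op 6: merge R0<->R2 -> R0=(4,0,5) R2=(4,0,5)
Op 7: inc R0 by 4 -> R0=(8,0,5) value=13
Op 8: merge R0<->R1 -> R0=(8,0,5) R1=(8,0,5)
Op 9: merge R0<->R1 -> R0=(8,0,5) R1=(8,0,5)
Op 10: inc R2 by 3 -> R2=(4,0,8) value=12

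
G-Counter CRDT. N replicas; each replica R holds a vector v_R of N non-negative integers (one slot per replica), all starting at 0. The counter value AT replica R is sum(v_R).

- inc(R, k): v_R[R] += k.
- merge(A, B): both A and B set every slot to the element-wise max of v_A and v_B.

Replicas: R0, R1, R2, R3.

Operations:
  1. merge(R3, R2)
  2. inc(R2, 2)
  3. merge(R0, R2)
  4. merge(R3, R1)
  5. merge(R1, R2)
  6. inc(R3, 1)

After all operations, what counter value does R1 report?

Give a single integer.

Op 1: merge R3<->R2 -> R3=(0,0,0,0) R2=(0,0,0,0)
Op 2: inc R2 by 2 -> R2=(0,0,2,0) value=2
Op 3: merge R0<->R2 -> R0=(0,0,2,0) R2=(0,0,2,0)
Op 4: merge R3<->R1 -> R3=(0,0,0,0) R1=(0,0,0,0)
Op 5: merge R1<->R2 -> R1=(0,0,2,0) R2=(0,0,2,0)
Op 6: inc R3 by 1 -> R3=(0,0,0,1) value=1

Answer: 2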